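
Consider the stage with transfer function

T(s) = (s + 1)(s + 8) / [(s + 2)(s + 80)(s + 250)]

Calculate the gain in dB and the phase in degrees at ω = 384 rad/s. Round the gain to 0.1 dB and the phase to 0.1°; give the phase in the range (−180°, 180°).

-53.4 dB, -46.2°

At s = jω = j384:
zero (s+1): 1 + j384 → |·| = √(1²+384²) = √147457 ≈ 384, ∠ = arctan(384/1) ≈ 89.85°
zero (s+8): 8 + j384 → |·| = √(8²+384²) = √147520 ≈ 384.08, ∠ = arctan(384/8) ≈ 88.81°
pole (s+2): 2 + j384 → |·| = √(2²+384²) = √147460 ≈ 384.01, ∠ = arctan(384/2) ≈ 89.70°
pole (s+80): 80 + j384 → |·| = √(80²+384²) = √153856 ≈ 392.24, ∠ = arctan(384/80) ≈ 78.23°
pole (s+250): 250 + j384 → |·| = √(250²+384²) = √209956 ≈ 458.21, ∠ = arctan(384/250) ≈ 56.93°
|T| = 1 · 1.4749e+05 / 6.9017e+07 ≈ 0.002137
Gain = 20 log₁₀(0.002137) ≈ -53.40 dB
∠T = 178.66° − 224.86° = -46.20°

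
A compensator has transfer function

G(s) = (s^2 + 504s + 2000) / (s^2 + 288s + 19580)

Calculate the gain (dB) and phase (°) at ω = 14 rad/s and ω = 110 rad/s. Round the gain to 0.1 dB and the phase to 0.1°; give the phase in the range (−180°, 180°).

Substitute s = j14:
Numerator: (j14)^2 + 504(j14) + 2000 = 1804 + j7056
Denominator: (j14)^2 + 288(j14) + 19580 = 19384 + j4032
|N| = √(1804² + 7056²) ≈ 7283, ∠N ≈ 75.66°
|D| = √(19384² + 4032²) ≈ 19799, ∠D ≈ 11.75°
|G| = 7283 / 19799 ≈ 0.36785
Gain = 20 log₁₀(0.36785) ≈ -8.69 dB
∠G = 75.66° − 11.75° = 63.91°

Substitute s = j110:
Numerator: (j110)^2 + 504(j110) + 2000 = -10100 + j55440
Denominator: (j110)^2 + 288(j110) + 19580 = 7480 + j31680
|N| = √(10100² + 55440²) ≈ 56352, ∠N ≈ 100.32°
|D| = √(7480² + 31680²) ≈ 32551, ∠D ≈ 76.72°
|G| = 56352 / 32551 ≈ 1.7312
Gain = 20 log₁₀(1.7312) ≈ 4.77 dB
∠G = 100.32° − 76.72° = 23.60°

ω = 14: -8.7 dB, 63.9°; ω = 110: 4.8 dB, 23.6°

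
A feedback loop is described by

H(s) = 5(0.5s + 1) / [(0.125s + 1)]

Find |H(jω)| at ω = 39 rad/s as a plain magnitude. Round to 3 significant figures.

At ω = 39 rad/s:
zero (1 + j39·0.5) = 1 + j19.5 → |·| ≈ 19.526, ∠ ≈ 87.06°
pole (1 + j39·0.125) = 1 + j4.875 → |·| ≈ 4.9765, ∠ ≈ 78.41°
|H| = 5 · 19.526 / (4.9765) ≈ 19.618

19.6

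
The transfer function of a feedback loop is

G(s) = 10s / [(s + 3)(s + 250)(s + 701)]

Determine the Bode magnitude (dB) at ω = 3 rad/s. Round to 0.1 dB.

At s = jω = j3:
zero at origin: s = j3 → |·| = 3, ∠ = 90.00°
pole (s+3): 3 + j3 → |·| = √(3²+3²) = √18 ≈ 4.2426, ∠ = arctan(3/3) ≈ 45.00°
pole (s+250): 250 + j3 → |·| = √(250²+3²) = √62509 ≈ 250.02, ∠ = arctan(3/250) ≈ 0.69°
pole (s+701): 701 + j3 → |·| = √(701²+3²) = √491410 ≈ 701.01, ∠ = arctan(3/701) ≈ 0.25°
|G| = 10 · 3 / 7.4359e+05 ≈ 4.0345e-05
Gain = 20 log₁₀(4.0345e-05) ≈ -87.88 dB

-87.9 dB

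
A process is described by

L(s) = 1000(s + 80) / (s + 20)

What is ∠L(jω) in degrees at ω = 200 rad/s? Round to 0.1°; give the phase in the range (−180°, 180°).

-16.1°

At s = jω = j200:
zero (s+80): 80 + j200 → |·| = √(80²+200²) = √46400 ≈ 215.41, ∠ = arctan(200/80) ≈ 68.20°
pole (s+20): 20 + j200 → |·| = √(20²+200²) = √40400 ≈ 201, ∠ = arctan(200/20) ≈ 84.29°
∠L = 68.20° − 84.29° = -16.09°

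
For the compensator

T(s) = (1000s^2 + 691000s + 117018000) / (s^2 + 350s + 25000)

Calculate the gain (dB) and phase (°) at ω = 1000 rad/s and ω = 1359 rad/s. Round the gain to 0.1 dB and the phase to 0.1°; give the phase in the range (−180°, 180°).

ω = 1000: 60.7 dB, -18.3°; ω = 1359: 60.4 dB, -13.9°

Substitute s = j1000:
Numerator: 1000(j1000)^2 + 691000(j1000) + 117018000 = -882982000 + j691000000
Denominator: (j1000)^2 + 350(j1000) + 25000 = -975000 + j350000
|N| = √(882982000² + 691000000²) ≈ 1.1212e+09, ∠N ≈ 141.95°
|D| = √(975000² + 350000²) ≈ 1.0359e+06, ∠D ≈ 160.25°
|T| = 1.1212e+09 / 1.0359e+06 ≈ 1082.3
Gain = 20 log₁₀(1082.3) ≈ 60.69 dB
∠T = 141.95° − 160.25° = -18.30°

Substitute s = j1359:
Numerator: 1000(j1359)^2 + 691000(j1359) + 117018000 = -1729863000 + j939069000
Denominator: (j1359)^2 + 350(j1359) + 25000 = -1821881 + j475650
|N| = √(1729863000² + 939069000²) ≈ 1.9683e+09, ∠N ≈ 151.50°
|D| = √(1821881² + 475650²) ≈ 1.8829e+06, ∠D ≈ 165.37°
|T| = 1.9683e+09 / 1.8829e+06 ≈ 1045.4
Gain = 20 log₁₀(1045.4) ≈ 60.39 dB
∠T = 151.50° − 165.37° = -13.87°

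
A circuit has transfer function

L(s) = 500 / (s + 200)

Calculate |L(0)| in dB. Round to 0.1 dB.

L(0) = 500 / 200 = 2.5
20 log₁₀(2.5) ≈ 7.96 dB

8.0 dB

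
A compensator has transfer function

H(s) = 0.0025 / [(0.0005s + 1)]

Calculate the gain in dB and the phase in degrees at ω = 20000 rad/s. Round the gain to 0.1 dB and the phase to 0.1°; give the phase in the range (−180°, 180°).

-72.1 dB, -84.3°

At ω = 20000 rad/s:
pole (1 + j20000·0.0005) = 1 + j10 → |·| ≈ 10.05, ∠ ≈ 84.29°
|H| = 0.0025 · 1 / (10.05) ≈ 0.00024876
Gain = 20 log₁₀(0.00024876) ≈ -72.08 dB
∠H = (0°) − (84.29°) = -84.29°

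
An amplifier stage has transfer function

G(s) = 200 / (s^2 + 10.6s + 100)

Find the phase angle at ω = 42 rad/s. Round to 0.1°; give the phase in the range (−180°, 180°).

-165.0°

At s = jω = j42:
quadratic: (j42)² + 10.6·j42 + 100 = -1664 + j445.2 → |·| ≈ 1722.5, ∠ ≈ 165.02°
∠G = 0.00° − 165.02° = -165.02°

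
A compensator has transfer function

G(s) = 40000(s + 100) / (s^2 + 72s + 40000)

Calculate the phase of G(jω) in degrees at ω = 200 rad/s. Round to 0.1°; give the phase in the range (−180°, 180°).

-26.6°

At s = jω = j200:
zero (s+100): 100 + j200 → |·| = √(100²+200²) = √50000 ≈ 223.61, ∠ = arctan(200/100) ≈ 63.43°
quadratic: (j200)² + 72·j200 + 40000 = 0 + j14400 → |·| ≈ 14400, ∠ ≈ 90.00°
∠G = 63.43° − 90.00° = -26.57°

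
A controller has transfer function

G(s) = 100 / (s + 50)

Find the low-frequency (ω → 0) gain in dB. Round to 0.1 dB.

G(0) = 100 / (50) = 2
20 log₁₀(2) ≈ 6.02 dB

6.0 dB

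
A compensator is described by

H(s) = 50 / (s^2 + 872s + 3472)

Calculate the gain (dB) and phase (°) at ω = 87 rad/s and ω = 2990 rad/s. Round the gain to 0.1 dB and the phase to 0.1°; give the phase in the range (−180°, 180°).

ω = 87: -63.6 dB, -93.1°; ω = 2990: -105.4 dB, -163.7°

Substitute s = j87:
Numerator: 50 = 50 + j0
Denominator: (j87)^2 + 872(j87) + 3472 = -4097 + j75864
|N| = √(50² + 0²) ≈ 50, ∠N ≈ 0.00°
|D| = √(4097² + 75864²) ≈ 75975, ∠D ≈ 93.09°
|H| = 50 / 75975 ≈ 0.00065811
Gain = 20 log₁₀(0.00065811) ≈ -63.63 dB
∠H = 0.00° − 93.09° = -93.09°

Substitute s = j2990:
Numerator: 50 = 50 + j0
Denominator: (j2990)^2 + 872(j2990) + 3472 = -8936628 + j2607280
|N| = √(50² + 0²) ≈ 50, ∠N ≈ 0.00°
|D| = √(8936628² + 2607280²) ≈ 9.3092e+06, ∠D ≈ 163.74°
|H| = 50 / 9.3092e+06 ≈ 5.371e-06
Gain = 20 log₁₀(5.371e-06) ≈ -105.40 dB
∠H = 0.00° − 163.74° = -163.74°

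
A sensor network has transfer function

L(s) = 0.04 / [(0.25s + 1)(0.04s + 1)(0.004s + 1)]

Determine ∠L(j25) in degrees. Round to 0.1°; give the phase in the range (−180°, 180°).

-131.6°

At ω = 25 rad/s:
pole (1 + j25·0.25) = 1 + j6.25 → |·| ≈ 6.3295, ∠ ≈ 80.91°
pole (1 + j25·0.04) = 1 + j1 → |·| ≈ 1.4142, ∠ ≈ 45.00°
pole (1 + j25·0.004) = 1 + j0.1 → |·| ≈ 1.005, ∠ ≈ 5.71°
∠L = (0°) − (80.91° + 45.00° + 5.71°) = -131.62°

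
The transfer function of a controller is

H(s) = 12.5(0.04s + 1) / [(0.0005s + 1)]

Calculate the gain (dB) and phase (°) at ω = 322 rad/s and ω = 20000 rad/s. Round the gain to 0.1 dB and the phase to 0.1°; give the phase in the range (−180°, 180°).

ω = 322: 44.1 dB, 76.4°; ω = 20000: 60.0 dB, 5.6°

At ω = 322 rad/s:
zero (1 + j322·0.04) = 1 + j12.88 → |·| ≈ 12.919, ∠ ≈ 85.56°
pole (1 + j322·0.0005) = 1 + j0.161 → |·| ≈ 1.0129, ∠ ≈ 9.15°
|H| = 12.5 · 12.919 / (1.0129) ≈ 159.43
Gain = 20 log₁₀(159.43) ≈ 44.05 dB
∠H = (85.56°) − (9.15°) = 76.41°

At ω = 20000 rad/s:
zero (1 + j20000·0.04) = 1 + j800 → |·| ≈ 800, ∠ ≈ 89.93°
pole (1 + j20000·0.0005) = 1 + j10 → |·| ≈ 10.05, ∠ ≈ 84.29°
|H| = 12.5 · 800 / (10.05) ≈ 995.02
Gain = 20 log₁₀(995.02) ≈ 59.96 dB
∠H = (89.93°) − (84.29°) = 5.64°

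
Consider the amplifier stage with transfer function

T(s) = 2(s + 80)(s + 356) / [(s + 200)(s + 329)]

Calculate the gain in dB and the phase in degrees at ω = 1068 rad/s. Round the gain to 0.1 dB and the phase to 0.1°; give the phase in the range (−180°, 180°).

6.0 dB, 5.0°

At s = jω = j1068:
zero (s+80): 80 + j1068 → |·| = √(80²+1068²) = √1147024 ≈ 1071, ∠ = arctan(1068/80) ≈ 85.72°
zero (s+356): 356 + j1068 → |·| = √(356²+1068²) = √1267360 ≈ 1125.8, ∠ = arctan(1068/356) ≈ 71.57°
pole (s+200): 200 + j1068 → |·| = √(200²+1068²) = √1180624 ≈ 1086.6, ∠ = arctan(1068/200) ≈ 79.39°
pole (s+329): 329 + j1068 → |·| = √(329²+1068²) = √1248865 ≈ 1117.5, ∠ = arctan(1068/329) ≈ 72.88°
|T| = 2 · 1.2057e+06 / 1.2143e+06 ≈ 1.9858
Gain = 20 log₁₀(1.9858) ≈ 5.96 dB
∠T = 157.29° − 152.27° = 5.02°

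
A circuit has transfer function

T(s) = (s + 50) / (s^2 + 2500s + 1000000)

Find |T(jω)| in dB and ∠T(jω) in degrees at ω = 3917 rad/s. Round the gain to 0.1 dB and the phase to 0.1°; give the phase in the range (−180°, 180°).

-72.9 dB, -56.4°

Substitute s = j3917:
Numerator: (j3917) + 50 = 50 + j3917
Denominator: (j3917)^2 + 2500(j3917) + 1000000 = -14342889 + j9792500
|N| = √(50² + 3917²) ≈ 3917.3, ∠N ≈ 89.27°
|D| = √(14342889² + 9792500²) ≈ 1.7367e+07, ∠D ≈ 145.68°
|T| = 3917.3 / 1.7367e+07 ≈ 0.00022556
Gain = 20 log₁₀(0.00022556) ≈ -72.93 dB
∠T = 89.27° − 145.68° = -56.41°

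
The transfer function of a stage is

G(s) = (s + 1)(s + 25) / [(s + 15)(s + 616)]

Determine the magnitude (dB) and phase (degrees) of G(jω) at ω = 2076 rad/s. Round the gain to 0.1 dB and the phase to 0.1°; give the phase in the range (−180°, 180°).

At s = jω = j2076:
zero (s+1): 1 + j2076 → |·| = √(1²+2076²) = √4309777 ≈ 2076, ∠ = arctan(2076/1) ≈ 89.97°
zero (s+25): 25 + j2076 → |·| = √(25²+2076²) = √4310401 ≈ 2076.2, ∠ = arctan(2076/25) ≈ 89.31°
pole (s+15): 15 + j2076 → |·| = √(15²+2076²) = √4310001 ≈ 2076.1, ∠ = arctan(2076/15) ≈ 89.59°
pole (s+616): 616 + j2076 → |·| = √(616²+2076²) = √4689232 ≈ 2165.5, ∠ = arctan(2076/616) ≈ 73.47°
|G| = 1 · 4.3102e+06 / 4.4958e+06 ≈ 0.95872
Gain = 20 log₁₀(0.95872) ≈ -0.37 dB
∠G = 179.28° − 163.06° = 16.22°

-0.4 dB, 16.2°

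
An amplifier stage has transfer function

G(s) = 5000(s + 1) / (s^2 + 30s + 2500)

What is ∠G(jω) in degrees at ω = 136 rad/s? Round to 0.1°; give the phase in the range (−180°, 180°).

-76.1°

At s = jω = j136:
zero (s+1): 1 + j136 → |·| = √(1²+136²) = √18497 ≈ 136, ∠ = arctan(136/1) ≈ 89.58°
quadratic: (j136)² + 30·j136 + 2500 = -15996 + j4080 → |·| ≈ 16508, ∠ ≈ 165.69°
∠G = 89.58° − 165.69° = -76.11°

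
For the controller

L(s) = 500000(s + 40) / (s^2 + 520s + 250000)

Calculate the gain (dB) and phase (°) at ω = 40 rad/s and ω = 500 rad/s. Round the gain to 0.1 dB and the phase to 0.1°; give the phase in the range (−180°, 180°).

At s = jω = j40:
zero (s+40): 40 + j40 → |·| = √(40²+40²) = √3200 ≈ 56.569, ∠ = arctan(40/40) ≈ 45.00°
quadratic: (j40)² + 520·j40 + 250000 = 248400 + j20800 → |·| ≈ 2.4927e+05, ∠ ≈ 4.79°
|L| = 500000 · 56.569 / 2.4927e+05 ≈ 113.47
Gain = 20 log₁₀(113.47) ≈ 41.10 dB
∠L = 45.00° − 4.79° = 40.21°

At s = jω = j500:
zero (s+40): 40 + j500 → |·| = √(40²+500²) = √251600 ≈ 501.6, ∠ = arctan(500/40) ≈ 85.43°
quadratic: (j500)² + 520·j500 + 250000 = 0 + j260000 → |·| ≈ 2.6e+05, ∠ ≈ 90.00°
|L| = 500000 · 501.6 / 2.6e+05 ≈ 964.62
Gain = 20 log₁₀(964.62) ≈ 59.69 dB
∠L = 85.43° − 90.00° = -4.57°

ω = 40: 41.1 dB, 40.2°; ω = 500: 59.7 dB, -4.6°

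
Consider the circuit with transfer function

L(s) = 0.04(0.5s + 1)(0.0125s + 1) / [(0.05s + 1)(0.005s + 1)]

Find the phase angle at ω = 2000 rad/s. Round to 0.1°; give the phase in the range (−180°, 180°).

At ω = 2000 rad/s:
zero (1 + j2000·0.5) = 1 + j1000 → |·| ≈ 1000, ∠ ≈ 89.94°
zero (1 + j2000·0.0125) = 1 + j25 → |·| ≈ 25.02, ∠ ≈ 87.71°
pole (1 + j2000·0.05) = 1 + j100 → |·| ≈ 100, ∠ ≈ 89.43°
pole (1 + j2000·0.005) = 1 + j10 → |·| ≈ 10.05, ∠ ≈ 84.29°
∠L = (89.94° + 87.71°) − (89.43° + 84.29°) = 3.93°

3.9°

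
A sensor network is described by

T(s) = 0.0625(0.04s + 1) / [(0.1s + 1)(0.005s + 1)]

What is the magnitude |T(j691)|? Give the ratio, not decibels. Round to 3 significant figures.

0.00695

At ω = 691 rad/s:
zero (1 + j691·0.04) = 1 + j27.64 → |·| ≈ 27.658, ∠ ≈ 87.93°
pole (1 + j691·0.1) = 1 + j69.1 → |·| ≈ 69.107, ∠ ≈ 89.17°
pole (1 + j691·0.005) = 1 + j3.455 → |·| ≈ 3.5968, ∠ ≈ 73.86°
|T| = 0.0625 · 27.658 / (69.107 · 3.5968) ≈ 0.0069544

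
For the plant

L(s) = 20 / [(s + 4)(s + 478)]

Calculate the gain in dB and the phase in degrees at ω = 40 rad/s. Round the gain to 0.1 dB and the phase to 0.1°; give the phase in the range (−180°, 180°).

At s = jω = j40:
pole (s+4): 4 + j40 → |·| = √(4²+40²) = √1616 ≈ 40.2, ∠ = arctan(40/4) ≈ 84.29°
pole (s+478): 478 + j40 → |·| = √(478²+40²) = √230084 ≈ 479.67, ∠ = arctan(40/478) ≈ 4.78°
|L| = 20 / 19283 ≈ 0.0010372
Gain = 20 log₁₀(0.0010372) ≈ -59.68 dB
∠L = 0.00° − 89.07° = -89.07°

-59.7 dB, -89.1°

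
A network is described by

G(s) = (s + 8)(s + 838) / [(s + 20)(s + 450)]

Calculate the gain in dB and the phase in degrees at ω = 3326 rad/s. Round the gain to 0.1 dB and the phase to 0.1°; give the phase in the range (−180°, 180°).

0.2 dB, -6.2°

At s = jω = j3326:
zero (s+8): 8 + j3326 → |·| = √(8²+3326²) = √11062340 ≈ 3326, ∠ = arctan(3326/8) ≈ 89.86°
zero (s+838): 838 + j3326 → |·| = √(838²+3326²) = √11764520 ≈ 3429.9, ∠ = arctan(3326/838) ≈ 75.86°
pole (s+20): 20 + j3326 → |·| = √(20²+3326²) = √11062676 ≈ 3326.1, ∠ = arctan(3326/20) ≈ 89.66°
pole (s+450): 450 + j3326 → |·| = √(450²+3326²) = √11264776 ≈ 3356.3, ∠ = arctan(3326/450) ≈ 82.29°
|G| = 1 · 1.1408e+07 / 1.1163e+07 ≈ 1.0219
Gain = 20 log₁₀(1.0219) ≈ 0.19 dB
∠G = 165.72° − 171.95° = -6.23°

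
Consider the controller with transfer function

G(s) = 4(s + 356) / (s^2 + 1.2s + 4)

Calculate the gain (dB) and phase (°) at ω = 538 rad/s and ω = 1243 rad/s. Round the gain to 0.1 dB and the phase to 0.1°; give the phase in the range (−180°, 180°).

ω = 538: -41.0 dB, -123.4°; ω = 1243: -49.5 dB, -105.9°

At s = jω = j538:
zero (s+356): 356 + j538 → |·| = √(356²+538²) = √416180 ≈ 645.12, ∠ = arctan(538/356) ≈ 56.51°
quadratic: (j538)² + 1.2·j538 + 4 = -289440 + j645.6 → |·| ≈ 2.8944e+05, ∠ ≈ 179.87°
|G| = 4 · 645.12 / 2.8944e+05 ≈ 0.0089154
Gain = 20 log₁₀(0.0089154) ≈ -41.00 dB
∠G = 56.51° − 179.87° = -123.36°

At s = jω = j1243:
zero (s+356): 356 + j1243 → |·| = √(356²+1243²) = √1671785 ≈ 1293, ∠ = arctan(1243/356) ≈ 74.02°
quadratic: (j1243)² + 1.2·j1243 + 4 = -1545045 + j1491.6 → |·| ≈ 1.545e+06, ∠ ≈ 179.94°
|G| = 4 · 1293 / 1.545e+06 ≈ 0.0033476
Gain = 20 log₁₀(0.0033476) ≈ -49.51 dB
∠G = 74.02° − 179.94° = -105.92°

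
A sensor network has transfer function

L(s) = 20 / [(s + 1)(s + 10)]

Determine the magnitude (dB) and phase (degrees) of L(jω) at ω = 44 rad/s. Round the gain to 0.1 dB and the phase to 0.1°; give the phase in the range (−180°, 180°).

At s = jω = j44:
pole (s+1): 1 + j44 → |·| = √(1²+44²) = √1937 ≈ 44.011, ∠ = arctan(44/1) ≈ 88.70°
pole (s+10): 10 + j44 → |·| = √(10²+44²) = √2036 ≈ 45.122, ∠ = arctan(44/10) ≈ 77.20°
|L| = 20 / 1985.9 ≈ 0.010071
Gain = 20 log₁₀(0.010071) ≈ -39.94 dB
∠L = 0.00° − 165.90° = -165.90°

-39.9 dB, -165.9°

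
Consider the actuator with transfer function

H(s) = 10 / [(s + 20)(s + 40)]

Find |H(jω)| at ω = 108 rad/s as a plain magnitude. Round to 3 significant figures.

At s = jω = j108:
pole (s+20): 20 + j108 → |·| = √(20²+108²) = √12064 ≈ 109.84, ∠ = arctan(108/20) ≈ 79.51°
pole (s+40): 40 + j108 → |·| = √(40²+108²) = √13264 ≈ 115.17, ∠ = arctan(108/40) ≈ 69.68°
|H| = 10 / 12650 ≈ 0.00079051

0.000791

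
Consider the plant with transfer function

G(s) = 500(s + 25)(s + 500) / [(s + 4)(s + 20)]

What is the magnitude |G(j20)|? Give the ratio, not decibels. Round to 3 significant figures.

At s = jω = j20:
zero (s+25): 25 + j20 → |·| = √(25²+20²) = √1025 ≈ 32.016, ∠ = arctan(20/25) ≈ 38.66°
zero (s+500): 500 + j20 → |·| = √(500²+20²) = √250400 ≈ 500.4, ∠ = arctan(20/500) ≈ 2.29°
pole (s+4): 4 + j20 → |·| = √(4²+20²) = √416 ≈ 20.396, ∠ = arctan(20/4) ≈ 78.69°
pole (s+20): 20 + j20 → |·| = √(20²+20²) = √800 ≈ 28.284, ∠ = arctan(20/20) ≈ 45.00°
|G| = 500 · 16021 / 576.88 ≈ 13886

1.39e+04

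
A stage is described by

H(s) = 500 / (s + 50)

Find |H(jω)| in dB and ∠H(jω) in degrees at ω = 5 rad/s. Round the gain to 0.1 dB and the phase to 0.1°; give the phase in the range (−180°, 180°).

20.0 dB, -5.7°

At s = jω = j5:
pole (s+50): 50 + j5 → |·| = √(50²+5²) = √2525 ≈ 50.249, ∠ = arctan(5/50) ≈ 5.71°
|H| = 500 / 50.249 ≈ 9.9504
Gain = 20 log₁₀(9.9504) ≈ 19.96 dB
∠H = 0.00° − 5.71° = -5.71°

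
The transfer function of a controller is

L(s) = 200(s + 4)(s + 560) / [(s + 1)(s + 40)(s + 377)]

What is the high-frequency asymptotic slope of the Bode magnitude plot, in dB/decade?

Each pole contributes −20 dB/decade at high frequency; each zero contributes +20 dB/decade.
Net: 2 zero(s) − 3 pole(s) → -20 dB/decade.

-20 dB/decade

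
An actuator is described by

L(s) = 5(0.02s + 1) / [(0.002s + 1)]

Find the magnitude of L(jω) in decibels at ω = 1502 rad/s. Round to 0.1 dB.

33.5 dB

At ω = 1502 rad/s:
zero (1 + j1502·0.02) = 1 + j30.04 → |·| ≈ 30.057, ∠ ≈ 88.09°
pole (1 + j1502·0.002) = 1 + j3.004 → |·| ≈ 3.1661, ∠ ≈ 71.59°
|L| = 5 · 30.057 / (3.1661) ≈ 47.467
Gain = 20 log₁₀(47.467) ≈ 33.53 dB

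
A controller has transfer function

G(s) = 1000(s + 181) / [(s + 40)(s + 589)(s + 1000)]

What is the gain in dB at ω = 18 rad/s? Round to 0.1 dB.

-43.1 dB

At s = jω = j18:
zero (s+181): 181 + j18 → |·| = √(181²+18²) = √33085 ≈ 181.89, ∠ = arctan(18/181) ≈ 5.68°
pole (s+40): 40 + j18 → |·| = √(40²+18²) = √1924 ≈ 43.863, ∠ = arctan(18/40) ≈ 24.23°
pole (s+589): 589 + j18 → |·| = √(589²+18²) = √347245 ≈ 589.27, ∠ = arctan(18/589) ≈ 1.75°
pole (s+1000): 1000 + j18 → |·| = √(1000²+18²) = √1000324 ≈ 1000.2, ∠ = arctan(18/1000) ≈ 1.03°
|G| = 1000 · 181.89 / 2.5852e+07 ≈ 0.0070358
Gain = 20 log₁₀(0.0070358) ≈ -43.05 dB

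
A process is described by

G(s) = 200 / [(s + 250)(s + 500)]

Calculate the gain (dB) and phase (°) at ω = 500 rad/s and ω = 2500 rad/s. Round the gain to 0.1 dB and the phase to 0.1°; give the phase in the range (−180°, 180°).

ω = 500: -65.9 dB, -108.4°; ω = 2500: -90.1 dB, -163.0°

At s = jω = j500:
pole (s+250): 250 + j500 → |·| = √(250²+500²) = √312500 ≈ 559.02, ∠ = arctan(500/250) ≈ 63.43°
pole (s+500): 500 + j500 → |·| = √(500²+500²) = √500000 ≈ 707.11, ∠ = arctan(500/500) ≈ 45.00°
|G| = 200 / 3.9529e+05 ≈ 0.00050596
Gain = 20 log₁₀(0.00050596) ≈ -65.92 dB
∠G = 0.00° − 108.43° = -108.43°

At s = jω = j2500:
pole (s+250): 250 + j2500 → |·| = √(250²+2500²) = √6312500 ≈ 2512.5, ∠ = arctan(2500/250) ≈ 84.29°
pole (s+500): 500 + j2500 → |·| = √(500²+2500²) = √6500000 ≈ 2549.5, ∠ = arctan(2500/500) ≈ 78.69°
|G| = 200 / 6.4056e+06 ≈ 3.1223e-05
Gain = 20 log₁₀(3.1223e-05) ≈ -90.11 dB
∠G = 0.00° − 162.98° = -162.98°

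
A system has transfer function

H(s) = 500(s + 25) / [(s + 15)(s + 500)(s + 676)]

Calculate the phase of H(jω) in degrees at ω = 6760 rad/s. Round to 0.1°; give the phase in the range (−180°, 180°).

At s = jω = j6760:
zero (s+25): 25 + j6760 → |·| = √(25²+6760²) = √45698225 ≈ 6760, ∠ = arctan(6760/25) ≈ 89.79°
pole (s+15): 15 + j6760 → |·| = √(15²+6760²) = √45697825 ≈ 6760, ∠ = arctan(6760/15) ≈ 89.87°
pole (s+500): 500 + j6760 → |·| = √(500²+6760²) = √45947600 ≈ 6778.5, ∠ = arctan(6760/500) ≈ 85.77°
pole (s+676): 676 + j6760 → |·| = √(676²+6760²) = √46154576 ≈ 6793.7, ∠ = arctan(6760/676) ≈ 84.29°
∠H = 89.79° − 259.93° = -170.14°

-170.1°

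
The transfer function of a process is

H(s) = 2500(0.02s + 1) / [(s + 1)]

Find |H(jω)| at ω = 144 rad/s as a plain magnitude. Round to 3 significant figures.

52.9

At ω = 144 rad/s:
zero (1 + j144·0.02) = 1 + j2.88 → |·| ≈ 3.0487, ∠ ≈ 70.85°
pole (1 + j144·1) = 1 + j144 → |·| ≈ 144, ∠ ≈ 89.60°
|H| = 2500 · 3.0487 / (144) ≈ 52.929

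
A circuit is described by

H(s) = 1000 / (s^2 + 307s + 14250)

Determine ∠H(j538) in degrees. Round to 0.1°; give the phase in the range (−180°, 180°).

-149.0°

Substitute s = j538:
Numerator: 1000 = 1000 + j0
Denominator: (j538)^2 + 307(j538) + 14250 = -275194 + j165166
|N| = √(1000² + 0²) ≈ 1000, ∠N ≈ 0.00°
|D| = √(275194² + 165166²) ≈ 3.2095e+05, ∠D ≈ 149.03°
∠H = 0.00° − 149.03° = -149.03°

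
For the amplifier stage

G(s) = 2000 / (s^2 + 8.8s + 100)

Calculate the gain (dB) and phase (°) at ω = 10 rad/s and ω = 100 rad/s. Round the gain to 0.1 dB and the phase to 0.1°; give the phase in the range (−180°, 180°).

ω = 10: 27.1 dB, -90.0°; ω = 100: -13.9 dB, -174.9°

At s = jω = j10:
quadratic: (j10)² + 8.8·j10 + 100 = 0 + j88 → |·| ≈ 88, ∠ ≈ 90.00°
|G| = 2000 / 88 ≈ 22.727
Gain = 20 log₁₀(22.727) ≈ 27.13 dB
∠G = 0.00° − 90.00° = -90.00°

At s = jω = j100:
quadratic: (j100)² + 8.8·j100 + 100 = -9900 + j880 → |·| ≈ 9939, ∠ ≈ 174.92°
|G| = 2000 / 9939 ≈ 0.20123
Gain = 20 log₁₀(0.20123) ≈ -13.93 dB
∠G = 0.00° − 174.92° = -174.92°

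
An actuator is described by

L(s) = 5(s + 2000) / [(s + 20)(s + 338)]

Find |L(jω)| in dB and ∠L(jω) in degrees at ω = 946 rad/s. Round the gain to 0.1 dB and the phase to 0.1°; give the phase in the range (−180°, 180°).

At s = jω = j946:
zero (s+2000): 2000 + j946 → |·| = √(2000²+946²) = √4894916 ≈ 2212.4, ∠ = arctan(946/2000) ≈ 25.31°
pole (s+20): 20 + j946 → |·| = √(20²+946²) = √895316 ≈ 946.21, ∠ = arctan(946/20) ≈ 88.79°
pole (s+338): 338 + j946 → |·| = √(338²+946²) = √1009160 ≈ 1004.6, ∠ = arctan(946/338) ≈ 70.34°
|L| = 5 · 2212.4 / 9.5056e+05 ≈ 0.011637
Gain = 20 log₁₀(0.011637) ≈ -38.68 dB
∠L = 25.31° − 159.13° = -133.82°

-38.7 dB, -133.8°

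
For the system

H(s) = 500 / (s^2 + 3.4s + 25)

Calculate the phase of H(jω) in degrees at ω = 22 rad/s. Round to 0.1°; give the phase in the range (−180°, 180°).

At s = jω = j22:
quadratic: (j22)² + 3.4·j22 + 25 = -459 + j74.8 → |·| ≈ 465.05, ∠ ≈ 170.74°
∠H = 0.00° − 170.74° = -170.74°

-170.7°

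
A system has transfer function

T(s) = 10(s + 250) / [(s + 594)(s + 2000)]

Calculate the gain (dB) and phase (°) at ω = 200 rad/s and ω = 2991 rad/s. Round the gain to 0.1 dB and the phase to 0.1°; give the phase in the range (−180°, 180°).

At s = jω = j200:
zero (s+250): 250 + j200 → |·| = √(250²+200²) = √102500 ≈ 320.16, ∠ = arctan(200/250) ≈ 38.66°
pole (s+594): 594 + j200 → |·| = √(594²+200²) = √392836 ≈ 626.77, ∠ = arctan(200/594) ≈ 18.61°
pole (s+2000): 2000 + j200 → |·| = √(2000²+200²) = √4040000 ≈ 2010, ∠ = arctan(200/2000) ≈ 5.71°
|T| = 10 · 320.16 / 1.2598e+06 ≈ 0.0025414
Gain = 20 log₁₀(0.0025414) ≈ -51.90 dB
∠T = 38.66° − 24.32° = 14.34°

At s = jω = j2991:
zero (s+250): 250 + j2991 → |·| = √(250²+2991²) = √9008581 ≈ 3001.4, ∠ = arctan(2991/250) ≈ 85.22°
pole (s+594): 594 + j2991 → |·| = √(594²+2991²) = √9298917 ≈ 3049.4, ∠ = arctan(2991/594) ≈ 78.77°
pole (s+2000): 2000 + j2991 → |·| = √(2000²+2991²) = √12946081 ≈ 3598.1, ∠ = arctan(2991/2000) ≈ 56.23°
|T| = 10 · 3001.4 / 1.0972e+07 ≈ 0.0027355
Gain = 20 log₁₀(0.0027355) ≈ -51.26 dB
∠T = 85.22° − 135.00° = -49.78°

ω = 200: -51.9 dB, 14.3°; ω = 2991: -51.3 dB, -49.8°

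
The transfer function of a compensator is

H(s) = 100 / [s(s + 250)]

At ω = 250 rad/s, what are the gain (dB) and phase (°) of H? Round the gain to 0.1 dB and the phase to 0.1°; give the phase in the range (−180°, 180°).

-58.9 dB, -135.0°

At s = jω = j250:
pole (s+250): 250 + j250 → |·| = √(250²+250²) = √125000 ≈ 353.55, ∠ = arctan(250/250) ≈ 45.00°
pole at origin: |s| = 250, ∠ = 90.00° (in denominator)
|H| = 100 / 88388 ≈ 0.0011314
Gain = 20 log₁₀(0.0011314) ≈ -58.93 dB
∠H = 0.00° − 135.00° = -135.00°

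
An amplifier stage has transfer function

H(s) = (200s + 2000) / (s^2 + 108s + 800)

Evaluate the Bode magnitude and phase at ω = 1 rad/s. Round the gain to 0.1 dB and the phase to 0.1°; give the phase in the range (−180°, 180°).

Substitute s = j1:
Numerator: 200(j1) + 2000 = 2000 + j200
Denominator: (j1)^2 + 108(j1) + 800 = 799 + j108
|N| = √(2000² + 200²) ≈ 2010, ∠N ≈ 5.71°
|D| = √(799² + 108²) ≈ 806.27, ∠D ≈ 7.70°
|H| = 2010 / 806.27 ≈ 2.493
Gain = 20 log₁₀(2.493) ≈ 7.93 dB
∠H = 5.71° − 7.70° = -1.99°

7.9 dB, -2.0°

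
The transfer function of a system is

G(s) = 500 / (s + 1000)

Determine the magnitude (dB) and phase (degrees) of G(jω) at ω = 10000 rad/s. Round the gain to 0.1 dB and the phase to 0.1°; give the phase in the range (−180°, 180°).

Substitute s = j10000:
Numerator: 500 = 500 + j0
Denominator: (j10000) + 1000 = 1000 + j10000
|N| = √(500² + 0²) ≈ 500, ∠N ≈ 0.00°
|D| = √(1000² + 10000²) ≈ 10050, ∠D ≈ 84.29°
|G| = 500 / 10050 ≈ 0.049751
Gain = 20 log₁₀(0.049751) ≈ -26.06 dB
∠G = 0.00° − 84.29° = -84.29°

-26.1 dB, -84.3°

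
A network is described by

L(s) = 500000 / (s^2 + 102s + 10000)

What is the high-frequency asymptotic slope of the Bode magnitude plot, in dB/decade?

Each pole contributes −20 dB/decade at high frequency; each zero contributes +20 dB/decade.
Net: 0 zero(s) − 2 pole(s) → -40 dB/decade.

-40 dB/decade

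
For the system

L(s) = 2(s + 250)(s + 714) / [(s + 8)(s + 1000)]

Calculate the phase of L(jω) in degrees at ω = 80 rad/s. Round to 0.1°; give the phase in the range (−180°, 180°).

At s = jω = j80:
zero (s+250): 250 + j80 → |·| = √(250²+80²) = √68900 ≈ 262.49, ∠ = arctan(80/250) ≈ 17.74°
zero (s+714): 714 + j80 → |·| = √(714²+80²) = √516196 ≈ 718.47, ∠ = arctan(80/714) ≈ 6.39°
pole (s+8): 8 + j80 → |·| = √(8²+80²) = √6464 ≈ 80.399, ∠ = arctan(80/8) ≈ 84.29°
pole (s+1000): 1000 + j80 → |·| = √(1000²+80²) = √1006400 ≈ 1003.2, ∠ = arctan(80/1000) ≈ 4.57°
∠L = 24.13° − 88.86° = -64.73°

-64.7°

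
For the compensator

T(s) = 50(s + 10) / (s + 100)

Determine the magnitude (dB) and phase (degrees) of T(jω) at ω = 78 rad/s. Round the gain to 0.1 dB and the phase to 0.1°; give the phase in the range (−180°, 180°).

At s = jω = j78:
zero (s+10): 10 + j78 → |·| = √(10²+78²) = √6184 ≈ 78.638, ∠ = arctan(78/10) ≈ 82.69°
pole (s+100): 100 + j78 → |·| = √(100²+78²) = √16084 ≈ 126.82, ∠ = arctan(78/100) ≈ 37.95°
|T| = 50 · 78.638 / 126.82 ≈ 31.004
Gain = 20 log₁₀(31.004) ≈ 29.83 dB
∠T = 82.69° − 37.95° = 44.74°

29.8 dB, 44.7°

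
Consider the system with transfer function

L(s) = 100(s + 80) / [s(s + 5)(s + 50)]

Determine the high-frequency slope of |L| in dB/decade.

-40 dB/decade

Each pole contributes −20 dB/decade at high frequency; each zero contributes +20 dB/decade.
Net: 1 zero(s) − 3 pole(s) → -40 dB/decade.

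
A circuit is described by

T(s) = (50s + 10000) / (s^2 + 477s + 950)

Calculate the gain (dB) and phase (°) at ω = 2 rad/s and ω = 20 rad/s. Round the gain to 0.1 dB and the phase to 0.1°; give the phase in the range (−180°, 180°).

ω = 2: 17.4 dB, -44.7°; ω = 20: 0.4 dB, -81.0°

Substitute s = j2:
Numerator: 50(j2) + 10000 = 10000 + j100
Denominator: (j2)^2 + 477(j2) + 950 = 946 + j954
|N| = √(10000² + 100²) ≈ 10000, ∠N ≈ 0.57°
|D| = √(946² + 954²) ≈ 1343.5, ∠D ≈ 45.24°
|T| = 10000 / 1343.5 ≈ 7.4432
Gain = 20 log₁₀(7.4432) ≈ 17.44 dB
∠T = 0.57° − 45.24° = -44.67°

Substitute s = j20:
Numerator: 50(j20) + 10000 = 10000 + j1000
Denominator: (j20)^2 + 477(j20) + 950 = 550 + j9540
|N| = √(10000² + 1000²) ≈ 10050, ∠N ≈ 5.71°
|D| = √(550² + 9540²) ≈ 9555.8, ∠D ≈ 86.70°
|T| = 10050 / 9555.8 ≈ 1.0517
Gain = 20 log₁₀(1.0517) ≈ 0.44 dB
∠T = 5.71° − 86.70° = -80.99°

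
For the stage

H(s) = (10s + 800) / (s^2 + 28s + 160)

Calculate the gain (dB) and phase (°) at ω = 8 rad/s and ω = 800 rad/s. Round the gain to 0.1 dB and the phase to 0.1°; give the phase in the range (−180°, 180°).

Substitute s = j8:
Numerator: 10(j8) + 800 = 800 + j80
Denominator: (j8)^2 + 28(j8) + 160 = 96 + j224
|N| = √(800² + 80²) ≈ 803.99, ∠N ≈ 5.71°
|D| = √(96² + 224²) ≈ 243.7, ∠D ≈ 66.80°
|H| = 803.99 / 243.7 ≈ 3.2991
Gain = 20 log₁₀(3.2991) ≈ 10.37 dB
∠H = 5.71° − 66.80° = -61.09°

Substitute s = j800:
Numerator: 10(j800) + 800 = 800 + j8000
Denominator: (j800)^2 + 28(j800) + 160 = -639840 + j22400
|N| = √(800² + 8000²) ≈ 8039.9, ∠N ≈ 84.29°
|D| = √(639840² + 22400²) ≈ 6.4023e+05, ∠D ≈ 177.99°
|H| = 8039.9 / 6.4023e+05 ≈ 0.012558
Gain = 20 log₁₀(0.012558) ≈ -38.02 dB
∠H = 84.29° − 177.99° = -93.70°

ω = 8: 10.4 dB, -61.1°; ω = 800: -38.0 dB, -93.7°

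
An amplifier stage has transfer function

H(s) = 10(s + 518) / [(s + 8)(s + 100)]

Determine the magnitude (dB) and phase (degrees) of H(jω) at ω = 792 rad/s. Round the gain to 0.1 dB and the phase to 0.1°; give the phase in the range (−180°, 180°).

-36.5 dB, -115.4°

At s = jω = j792:
zero (s+518): 518 + j792 → |·| = √(518²+792²) = √895588 ≈ 946.36, ∠ = arctan(792/518) ≈ 56.81°
pole (s+8): 8 + j792 → |·| = √(8²+792²) = √627328 ≈ 792.04, ∠ = arctan(792/8) ≈ 89.42°
pole (s+100): 100 + j792 → |·| = √(100²+792²) = √637264 ≈ 798.29, ∠ = arctan(792/100) ≈ 82.80°
|H| = 10 · 946.36 / 6.3228e+05 ≈ 0.014967
Gain = 20 log₁₀(0.014967) ≈ -36.50 dB
∠H = 56.81° − 172.22° = -115.41°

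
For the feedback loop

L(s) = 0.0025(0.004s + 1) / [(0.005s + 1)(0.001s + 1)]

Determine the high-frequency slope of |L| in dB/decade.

-20 dB/decade

Each pole contributes −20 dB/decade at high frequency; each zero contributes +20 dB/decade.
Net: 1 zero(s) − 2 pole(s) → -20 dB/decade.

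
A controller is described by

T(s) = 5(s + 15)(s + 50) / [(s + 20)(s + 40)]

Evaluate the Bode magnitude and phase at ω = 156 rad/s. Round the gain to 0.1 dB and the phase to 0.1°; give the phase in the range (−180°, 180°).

14.1 dB, -1.6°

At s = jω = j156:
zero (s+15): 15 + j156 → |·| = √(15²+156²) = √24561 ≈ 156.72, ∠ = arctan(156/15) ≈ 84.51°
zero (s+50): 50 + j156 → |·| = √(50²+156²) = √26836 ≈ 163.82, ∠ = arctan(156/50) ≈ 72.23°
pole (s+20): 20 + j156 → |·| = √(20²+156²) = √24736 ≈ 157.28, ∠ = arctan(156/20) ≈ 82.69°
pole (s+40): 40 + j156 → |·| = √(40²+156²) = √25936 ≈ 161.05, ∠ = arctan(156/40) ≈ 75.62°
|T| = 5 · 25674 / 25330 ≈ 5.0679
Gain = 20 log₁₀(5.0679) ≈ 14.10 dB
∠T = 156.74° − 158.31° = -1.57°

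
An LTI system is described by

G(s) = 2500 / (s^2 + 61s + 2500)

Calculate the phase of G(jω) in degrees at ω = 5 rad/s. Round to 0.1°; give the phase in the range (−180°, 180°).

At s = jω = j5:
quadratic: (j5)² + 61·j5 + 2500 = 2475 + j305 → |·| ≈ 2493.7, ∠ ≈ 7.03°
∠G = 0.00° − 7.03° = -7.03°

-7.0°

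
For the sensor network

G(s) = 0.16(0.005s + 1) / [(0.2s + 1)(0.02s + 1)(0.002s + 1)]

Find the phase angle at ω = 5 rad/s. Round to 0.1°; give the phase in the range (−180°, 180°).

At ω = 5 rad/s:
zero (1 + j5·0.005) = 1 + j0.025 → |·| ≈ 1.0003, ∠ ≈ 1.43°
pole (1 + j5·0.2) = 1 + j1 → |·| ≈ 1.4142, ∠ ≈ 45.00°
pole (1 + j5·0.02) = 1 + j0.1 → |·| ≈ 1.005, ∠ ≈ 5.71°
pole (1 + j5·0.002) = 1 + j0.01 → |·| ≈ 1, ∠ ≈ 0.57°
∠G = (1.43°) − (45.00° + 5.71° + 0.57°) = -49.85°

-49.9°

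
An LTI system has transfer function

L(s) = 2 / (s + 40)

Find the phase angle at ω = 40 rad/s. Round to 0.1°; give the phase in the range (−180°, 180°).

-45.0°

Substitute s = j40:
Numerator: 2 = 2 + j0
Denominator: (j40) + 40 = 40 + j40
|N| = √(2² + 0²) ≈ 2, ∠N ≈ 0.00°
|D| = √(40² + 40²) ≈ 56.569, ∠D ≈ 45.00°
∠L = 0.00° − 45.00° = -45.00°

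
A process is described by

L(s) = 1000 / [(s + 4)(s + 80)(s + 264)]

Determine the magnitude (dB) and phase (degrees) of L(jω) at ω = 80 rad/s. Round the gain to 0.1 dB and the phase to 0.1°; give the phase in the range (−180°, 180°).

At s = jω = j80:
pole (s+4): 4 + j80 → |·| = √(4²+80²) = √6416 ≈ 80.1, ∠ = arctan(80/4) ≈ 87.14°
pole (s+80): 80 + j80 → |·| = √(80²+80²) = √12800 ≈ 113.14, ∠ = arctan(80/80) ≈ 45.00°
pole (s+264): 264 + j80 → |·| = √(264²+80²) = √76096 ≈ 275.86, ∠ = arctan(80/264) ≈ 16.86°
|L| = 1000 / 2.5e+06 ≈ 0.0004
Gain = 20 log₁₀(0.0004) ≈ -67.96 dB
∠L = 0.00° − 149.00° = -149.00°

-68.0 dB, -149.0°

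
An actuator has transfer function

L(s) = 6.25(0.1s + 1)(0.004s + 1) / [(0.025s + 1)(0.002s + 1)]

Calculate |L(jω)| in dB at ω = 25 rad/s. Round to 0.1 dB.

23.1 dB

At ω = 25 rad/s:
zero (1 + j25·0.1) = 1 + j2.5 → |·| ≈ 2.6926, ∠ ≈ 68.20°
zero (1 + j25·0.004) = 1 + j0.1 → |·| ≈ 1.005, ∠ ≈ 5.71°
pole (1 + j25·0.025) = 1 + j0.625 → |·| ≈ 1.1792, ∠ ≈ 32.01°
pole (1 + j25·0.002) = 1 + j0.05 → |·| ≈ 1.0012, ∠ ≈ 2.86°
|L| = 6.25 · 2.6926 · 1.005 / (1.1792 · 1.0012) ≈ 14.325
Gain = 20 log₁₀(14.325) ≈ 23.12 dB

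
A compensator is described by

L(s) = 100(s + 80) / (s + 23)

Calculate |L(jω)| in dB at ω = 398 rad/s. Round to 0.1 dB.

At s = jω = j398:
zero (s+80): 80 + j398 → |·| = √(80²+398²) = √164804 ≈ 405.96, ∠ = arctan(398/80) ≈ 78.63°
pole (s+23): 23 + j398 → |·| = √(23²+398²) = √158933 ≈ 398.66, ∠ = arctan(398/23) ≈ 86.69°
|L| = 100 · 405.96 / 398.66 ≈ 101.83
Gain = 20 log₁₀(101.83) ≈ 40.16 dB

40.2 dB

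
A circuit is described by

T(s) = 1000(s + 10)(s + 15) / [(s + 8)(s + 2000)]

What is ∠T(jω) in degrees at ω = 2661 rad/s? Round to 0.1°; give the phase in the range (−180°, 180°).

36.6°

At s = jω = j2661:
zero (s+10): 10 + j2661 → |·| = √(10²+2661²) = √7081021 ≈ 2661, ∠ = arctan(2661/10) ≈ 89.78°
zero (s+15): 15 + j2661 → |·| = √(15²+2661²) = √7081146 ≈ 2661, ∠ = arctan(2661/15) ≈ 89.68°
pole (s+8): 8 + j2661 → |·| = √(8²+2661²) = √7080985 ≈ 2661, ∠ = arctan(2661/8) ≈ 89.83°
pole (s+2000): 2000 + j2661 → |·| = √(2000²+2661²) = √11080921 ≈ 3328.8, ∠ = arctan(2661/2000) ≈ 53.07°
∠T = 179.46° − 142.90° = 36.56°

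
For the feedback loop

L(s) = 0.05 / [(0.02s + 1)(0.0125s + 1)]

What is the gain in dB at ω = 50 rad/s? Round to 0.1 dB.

-30.5 dB

At ω = 50 rad/s:
pole (1 + j50·0.02) = 1 + j1 → |·| ≈ 1.4142, ∠ ≈ 45.00°
pole (1 + j50·0.0125) = 1 + j0.625 → |·| ≈ 1.1792, ∠ ≈ 32.01°
|L| = 0.05 · 1 / (1.4142 · 1.1792) ≈ 0.029983
Gain = 20 log₁₀(0.029983) ≈ -30.46 dB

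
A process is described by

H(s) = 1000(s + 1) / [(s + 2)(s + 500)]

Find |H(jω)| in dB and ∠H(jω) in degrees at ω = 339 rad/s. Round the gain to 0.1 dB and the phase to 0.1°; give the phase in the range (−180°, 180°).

At s = jω = j339:
zero (s+1): 1 + j339 → |·| = √(1²+339²) = √114922 ≈ 339, ∠ = arctan(339/1) ≈ 89.83°
pole (s+2): 2 + j339 → |·| = √(2²+339²) = √114925 ≈ 339.01, ∠ = arctan(339/2) ≈ 89.66°
pole (s+500): 500 + j339 → |·| = √(500²+339²) = √364921 ≈ 604.09, ∠ = arctan(339/500) ≈ 34.14°
|H| = 1000 · 339 / 2.0479e+05 ≈ 1.6554
Gain = 20 log₁₀(1.6554) ≈ 4.38 dB
∠H = 89.83° − 123.80° = -33.97°

4.4 dB, -34.0°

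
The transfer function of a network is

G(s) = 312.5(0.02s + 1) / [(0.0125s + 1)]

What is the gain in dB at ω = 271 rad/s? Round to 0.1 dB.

53.8 dB

At ω = 271 rad/s:
zero (1 + j271·0.02) = 1 + j5.42 → |·| ≈ 5.5115, ∠ ≈ 79.55°
pole (1 + j271·0.0125) = 1 + j3.3875 → |·| ≈ 3.532, ∠ ≈ 73.55°
|G| = 312.5 · 5.5115 / (3.532) ≈ 487.64
Gain = 20 log₁₀(487.64) ≈ 53.76 dB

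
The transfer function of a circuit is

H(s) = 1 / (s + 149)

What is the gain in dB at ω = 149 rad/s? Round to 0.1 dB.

At s = jω = j149:
pole (s+149): 149 + j149 → |·| = √(149²+149²) = √44402 ≈ 210.72, ∠ = arctan(149/149) ≈ 45.00°
|H| = 1 / 210.72 ≈ 0.0047456
Gain = 20 log₁₀(0.0047456) ≈ -46.47 dB

-46.5 dB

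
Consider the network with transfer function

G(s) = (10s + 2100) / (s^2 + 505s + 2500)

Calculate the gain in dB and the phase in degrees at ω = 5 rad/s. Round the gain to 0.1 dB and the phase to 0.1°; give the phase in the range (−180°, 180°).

Substitute s = j5:
Numerator: 10(j5) + 2100 = 2100 + j50
Denominator: (j5)^2 + 505(j5) + 2500 = 2475 + j2525
|N| = √(2100² + 50²) ≈ 2100.6, ∠N ≈ 1.36°
|D| = √(2475² + 2525²) ≈ 3535.7, ∠D ≈ 45.57°
|G| = 2100.6 / 3535.7 ≈ 0.59411
Gain = 20 log₁₀(0.59411) ≈ -4.52 dB
∠G = 1.36° − 45.57° = -44.21°

-4.5 dB, -44.2°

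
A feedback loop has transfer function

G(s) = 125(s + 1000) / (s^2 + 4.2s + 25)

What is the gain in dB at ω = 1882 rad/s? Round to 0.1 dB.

-22.5 dB

At s = jω = j1882:
zero (s+1000): 1000 + j1882 → |·| = √(1000²+1882²) = √4541924 ≈ 2131.2, ∠ = arctan(1882/1000) ≈ 62.02°
quadratic: (j1882)² + 4.2·j1882 + 25 = -3541899 + j7904.4 → |·| ≈ 3.5419e+06, ∠ ≈ 179.87°
|G| = 125 · 2131.2 / 3.5419e+06 ≈ 0.075214
Gain = 20 log₁₀(0.075214) ≈ -22.47 dB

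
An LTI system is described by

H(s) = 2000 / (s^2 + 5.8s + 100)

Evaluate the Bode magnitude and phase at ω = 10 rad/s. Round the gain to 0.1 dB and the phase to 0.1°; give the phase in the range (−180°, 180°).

30.8 dB, -90.0°

At s = jω = j10:
quadratic: (j10)² + 5.8·j10 + 100 = 0 + j58 → |·| ≈ 58, ∠ ≈ 90.00°
|H| = 2000 / 58 ≈ 34.483
Gain = 20 log₁₀(34.483) ≈ 30.75 dB
∠H = 0.00° − 90.00° = -90.00°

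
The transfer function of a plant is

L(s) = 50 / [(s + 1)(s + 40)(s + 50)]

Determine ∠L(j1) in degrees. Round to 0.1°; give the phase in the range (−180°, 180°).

-47.6°

At s = jω = j1:
pole (s+1): 1 + j1 → |·| = √(1²+1²) = √2 ≈ 1.4142, ∠ = arctan(1/1) ≈ 45.00°
pole (s+40): 40 + j1 → |·| = √(40²+1²) = √1601 ≈ 40.012, ∠ = arctan(1/40) ≈ 1.43°
pole (s+50): 50 + j1 → |·| = √(50²+1²) = √2501 ≈ 50.01, ∠ = arctan(1/50) ≈ 1.15°
∠L = 0.00° − 47.58° = -47.58°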